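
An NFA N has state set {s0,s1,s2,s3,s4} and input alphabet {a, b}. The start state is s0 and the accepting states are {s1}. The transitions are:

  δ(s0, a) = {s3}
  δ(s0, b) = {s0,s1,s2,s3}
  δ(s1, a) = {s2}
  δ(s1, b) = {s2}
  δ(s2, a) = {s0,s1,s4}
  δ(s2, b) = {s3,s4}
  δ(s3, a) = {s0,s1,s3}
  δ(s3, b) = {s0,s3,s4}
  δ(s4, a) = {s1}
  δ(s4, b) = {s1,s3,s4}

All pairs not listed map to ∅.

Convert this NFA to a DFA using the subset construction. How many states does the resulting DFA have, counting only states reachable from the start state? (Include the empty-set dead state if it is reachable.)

6

Start state of the DFA: {s0}.
{s0} --a--> {s3}  [new]
{s0} --b--> {s0,s1,s2,s3}  [new]
{s3} --a--> {s0,s1,s3}  [new]
{s3} --b--> {s0,s3,s4}  [new]
{s0,s1,s2,s3} --a--> {s0,s1,s2,s3,s4}  [new]
{s0,s1,s2,s3} --b--> {s0,s1,s2,s3,s4}  [seen]
{s0,s1,s3} --a--> {s0,s1,s2,s3}  [seen]
{s0,s1,s3} --b--> {s0,s1,s2,s3,s4}  [seen]
{s0,s3,s4} --a--> {s0,s1,s3}  [seen]
{s0,s3,s4} --b--> {s0,s1,s2,s3,s4}  [seen]
{s0,s1,s2,s3,s4} --a--> {s0,s1,s2,s3,s4}  [seen]
{s0,s1,s2,s3,s4} --b--> {s0,s1,s2,s3,s4}  [seen]
Reachable DFA states: {s0}, {s3}, {s0,s1,s2,s3}, {s0,s1,s3}, {s0,s3,s4}, {s0,s1,s2,s3,s4}.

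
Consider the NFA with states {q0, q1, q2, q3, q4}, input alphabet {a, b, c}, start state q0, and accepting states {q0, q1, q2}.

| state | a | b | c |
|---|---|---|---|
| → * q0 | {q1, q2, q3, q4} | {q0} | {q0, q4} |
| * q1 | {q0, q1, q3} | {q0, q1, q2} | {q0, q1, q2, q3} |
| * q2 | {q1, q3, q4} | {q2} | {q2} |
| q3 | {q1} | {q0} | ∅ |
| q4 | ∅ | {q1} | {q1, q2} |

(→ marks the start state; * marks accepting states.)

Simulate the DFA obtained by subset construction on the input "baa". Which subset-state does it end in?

Start: {q0}.
δ(q0,b) = {q0}.
Union: {q0}.
After b: {q0}.
δ(q0,a) = {q1, q2, q3, q4}.
Union: {q1, q2, q3, q4}.
After a: {q1, q2, q3, q4}.
δ(q1,a) = {q0, q1, q3}; δ(q2,a) = {q1, q3, q4}; δ(q3,a) = {q1}; δ(q4,a) = ∅.
Union: {q0, q1, q3, q4}.
After a: {q0, q1, q3, q4}.

{q0, q1, q3, q4}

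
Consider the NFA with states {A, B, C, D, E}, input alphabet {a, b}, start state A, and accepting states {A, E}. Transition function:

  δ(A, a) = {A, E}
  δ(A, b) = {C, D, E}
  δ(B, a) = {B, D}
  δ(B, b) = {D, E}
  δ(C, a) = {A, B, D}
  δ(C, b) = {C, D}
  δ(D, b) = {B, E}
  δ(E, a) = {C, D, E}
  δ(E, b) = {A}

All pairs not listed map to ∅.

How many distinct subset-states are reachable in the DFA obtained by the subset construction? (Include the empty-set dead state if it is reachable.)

Start state of the DFA: {A}.
{A} --a--> {A, E}  [new]
{A} --b--> {C, D, E}  [new]
{A, E} --a--> {A, C, D, E}  [new]
{A, E} --b--> {A, C, D, E}  [seen]
{C, D, E} --a--> {A, B, C, D, E}  [new]
{C, D, E} --b--> {A, B, C, D, E}  [seen]
{A, C, D, E} --a--> {A, B, C, D, E}  [seen]
{A, C, D, E} --b--> {A, B, C, D, E}  [seen]
{A, B, C, D, E} --a--> {A, B, C, D, E}  [seen]
{A, B, C, D, E} --b--> {A, B, C, D, E}  [seen]
Reachable DFA states: {A}, {A, E}, {C, D, E}, {A, C, D, E}, {A, B, C, D, E}.

5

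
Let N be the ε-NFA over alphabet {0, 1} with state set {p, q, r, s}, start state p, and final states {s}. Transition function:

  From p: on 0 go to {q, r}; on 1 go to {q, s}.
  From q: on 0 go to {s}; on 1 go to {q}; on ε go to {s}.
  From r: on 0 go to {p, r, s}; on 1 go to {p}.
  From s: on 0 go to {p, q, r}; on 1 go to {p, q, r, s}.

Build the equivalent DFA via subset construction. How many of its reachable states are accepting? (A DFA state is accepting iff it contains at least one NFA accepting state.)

Start state of the DFA: {p} (ε-closure of the NFA start).
{p} --0--> {q, r, s}  [new]
{p} --1--> {q, s}  [new]
{q, r, s} --0--> {p, q, r, s}  [new]
{q, r, s} --1--> {p, q, r, s}  [seen]
{q, s} --0--> {p, q, r, s}  [seen]
{q, s} --1--> {p, q, r, s}  [seen]
{p, q, r, s} --0--> {p, q, r, s}  [seen]
{p, q, r, s} --1--> {p, q, r, s}  [seen]
Reachable DFA states: {p}, {q, r, s}, {q, s}, {p, q, r, s}.
Accepting DFA states (contain an NFA accepting state): {q, r, s}, {q, s}, {p, q, r, s}.

3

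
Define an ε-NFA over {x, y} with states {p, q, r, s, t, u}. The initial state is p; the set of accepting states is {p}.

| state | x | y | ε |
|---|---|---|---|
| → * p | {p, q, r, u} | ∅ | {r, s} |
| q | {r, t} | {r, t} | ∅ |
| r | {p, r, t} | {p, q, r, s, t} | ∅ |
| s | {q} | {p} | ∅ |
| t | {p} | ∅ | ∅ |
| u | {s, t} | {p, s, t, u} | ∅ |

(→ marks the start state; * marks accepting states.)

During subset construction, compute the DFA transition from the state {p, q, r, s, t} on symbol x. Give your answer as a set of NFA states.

{p, q, r, s, t, u}

δ(p,x) = {p, q, r, u}; δ(q,x) = {r, t}; δ(r,x) = {p, r, t}; δ(s,x) = {q}; δ(t,x) = {p}.
Union: {p, q, r, t, u}.
ε-closure gives {p, q, r, s, t, u}.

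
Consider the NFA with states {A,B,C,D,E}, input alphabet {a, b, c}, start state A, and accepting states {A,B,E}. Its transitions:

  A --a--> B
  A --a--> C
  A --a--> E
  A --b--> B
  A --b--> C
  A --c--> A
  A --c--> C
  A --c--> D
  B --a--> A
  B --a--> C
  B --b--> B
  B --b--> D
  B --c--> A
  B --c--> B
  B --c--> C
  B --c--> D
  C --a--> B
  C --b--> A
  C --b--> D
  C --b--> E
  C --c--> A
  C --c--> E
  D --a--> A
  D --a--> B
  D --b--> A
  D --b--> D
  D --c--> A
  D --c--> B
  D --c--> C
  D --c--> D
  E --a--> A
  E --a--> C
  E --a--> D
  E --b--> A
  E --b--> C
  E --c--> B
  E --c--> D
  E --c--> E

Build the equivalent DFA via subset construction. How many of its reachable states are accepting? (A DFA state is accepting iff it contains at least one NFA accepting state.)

Start state of the DFA: {A}.
{A} --a--> {B,C,E}  [new]
{A} --b--> {B,C}  [new]
{A} --c--> {A,C,D}  [new]
{B,C,E} --a--> {A,B,C,D}  [new]
{B,C,E} --b--> {A,B,C,D,E}  [new]
{B,C,E} --c--> {A,B,C,D,E}  [seen]
{B,C} --a--> {A,B,C}  [new]
{B,C} --b--> {A,B,D,E}  [new]
{B,C} --c--> {A,B,C,D,E}  [seen]
{A,C,D} --a--> {A,B,C,E}  [new]
{A,C,D} --b--> {A,B,C,D,E}  [seen]
{A,C,D} --c--> {A,B,C,D,E}  [seen]
{A,B,C,D} --a--> {A,B,C,E}  [seen]
{A,B,C,D} --b--> {A,B,C,D,E}  [seen]
{A,B,C,D} --c--> {A,B,C,D,E}  [seen]
{A,B,C,D,E} --a--> {A,B,C,D,E}  [seen]
{A,B,C,D,E} --b--> {A,B,C,D,E}  [seen]
{A,B,C,D,E} --c--> {A,B,C,D,E}  [seen]
{A,B,C} --a--> {A,B,C,E}  [seen]
{A,B,C} --b--> {A,B,C,D,E}  [seen]
{A,B,C} --c--> {A,B,C,D,E}  [seen]
{A,B,D,E} --a--> {A,B,C,D,E}  [seen]
{A,B,D,E} --b--> {A,B,C,D}  [seen]
{A,B,D,E} --c--> {A,B,C,D,E}  [seen]
{A,B,C,E} --a--> {A,B,C,D,E}  [seen]
{A,B,C,E} --b--> {A,B,C,D,E}  [seen]
{A,B,C,E} --c--> {A,B,C,D,E}  [seen]
Reachable DFA states: {A}, {B,C,E}, {B,C}, {A,C,D}, {A,B,C,D}, {A,B,C,D,E}, {A,B,C}, {A,B,D,E}, {A,B,C,E}.
Accepting DFA states (contain an NFA accepting state): {A}, {B,C,E}, {B,C}, {A,C,D}, {A,B,C,D}, {A,B,C,D,E}, {A,B,C}, {A,B,D,E}, {A,B,C,E}.

9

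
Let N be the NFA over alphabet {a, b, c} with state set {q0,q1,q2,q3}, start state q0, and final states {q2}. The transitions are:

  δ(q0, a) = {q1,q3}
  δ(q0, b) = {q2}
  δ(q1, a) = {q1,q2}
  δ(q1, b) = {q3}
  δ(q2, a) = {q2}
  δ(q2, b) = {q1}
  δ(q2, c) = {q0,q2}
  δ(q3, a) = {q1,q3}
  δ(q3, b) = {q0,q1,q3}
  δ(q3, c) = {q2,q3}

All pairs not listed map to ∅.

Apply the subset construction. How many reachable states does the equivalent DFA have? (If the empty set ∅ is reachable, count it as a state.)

13

Start state of the DFA: {q0}.
{q0} --a--> {q1,q3}  [new]
{q0} --b--> {q2}  [new]
{q0} --c--> ∅  [new]
{q1,q3} --a--> {q1,q2,q3}  [new]
{q1,q3} --b--> {q0,q1,q3}  [new]
{q1,q3} --c--> {q2,q3}  [new]
{q2} --a--> {q2}  [seen]
{q2} --b--> {q1}  [new]
{q2} --c--> {q0,q2}  [new]
∅ --a--> ∅  [seen]
∅ --b--> ∅  [seen]
∅ --c--> ∅  [seen]
{q1,q2,q3} --a--> {q1,q2,q3}  [seen]
{q1,q2,q3} --b--> {q0,q1,q3}  [seen]
{q1,q2,q3} --c--> {q0,q2,q3}  [new]
{q0,q1,q3} --a--> {q1,q2,q3}  [seen]
{q0,q1,q3} --b--> {q0,q1,q2,q3}  [new]
{q0,q1,q3} --c--> {q2,q3}  [seen]
{q2,q3} --a--> {q1,q2,q3}  [seen]
{q2,q3} --b--> {q0,q1,q3}  [seen]
{q2,q3} --c--> {q0,q2,q3}  [seen]
{q1} --a--> {q1,q2}  [new]
{q1} --b--> {q3}  [new]
{q1} --c--> ∅  [seen]
{q0,q2} --a--> {q1,q2,q3}  [seen]
{q0,q2} --b--> {q1,q2}  [seen]
{q0,q2} --c--> {q0,q2}  [seen]
{q0,q2,q3} --a--> {q1,q2,q3}  [seen]
{q0,q2,q3} --b--> {q0,q1,q2,q3}  [seen]
{q0,q2,q3} --c--> {q0,q2,q3}  [seen]
{q0,q1,q2,q3} --a--> {q1,q2,q3}  [seen]
{q0,q1,q2,q3} --b--> {q0,q1,q2,q3}  [seen]
{q0,q1,q2,q3} --c--> {q0,q2,q3}  [seen]
{q1,q2} --a--> {q1,q2}  [seen]
{q1,q2} --b--> {q1,q3}  [seen]
{q1,q2} --c--> {q0,q2}  [seen]
{q3} --a--> {q1,q3}  [seen]
{q3} --b--> {q0,q1,q3}  [seen]
{q3} --c--> {q2,q3}  [seen]
Reachable DFA states: {q0}, {q1,q3}, {q2}, ∅, {q1,q2,q3}, {q0,q1,q3}, {q2,q3}, {q1}, {q0,q2}, {q0,q2,q3}, {q0,q1,q2,q3}, {q1,q2}, {q3}.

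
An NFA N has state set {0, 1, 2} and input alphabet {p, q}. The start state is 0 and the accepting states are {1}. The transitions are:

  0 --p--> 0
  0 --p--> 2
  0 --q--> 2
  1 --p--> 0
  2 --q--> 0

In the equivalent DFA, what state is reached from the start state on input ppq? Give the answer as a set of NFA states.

{0, 2}

Start: {0}.
δ(0,p) = {0, 2}.
Union: {0, 2}.
After p: {0, 2}.
δ(0,p) = {0, 2}; δ(2,p) = ∅.
Union: {0, 2}.
After p: {0, 2}.
δ(0,q) = {2}; δ(2,q) = {0}.
Union: {0, 2}.
After q: {0, 2}.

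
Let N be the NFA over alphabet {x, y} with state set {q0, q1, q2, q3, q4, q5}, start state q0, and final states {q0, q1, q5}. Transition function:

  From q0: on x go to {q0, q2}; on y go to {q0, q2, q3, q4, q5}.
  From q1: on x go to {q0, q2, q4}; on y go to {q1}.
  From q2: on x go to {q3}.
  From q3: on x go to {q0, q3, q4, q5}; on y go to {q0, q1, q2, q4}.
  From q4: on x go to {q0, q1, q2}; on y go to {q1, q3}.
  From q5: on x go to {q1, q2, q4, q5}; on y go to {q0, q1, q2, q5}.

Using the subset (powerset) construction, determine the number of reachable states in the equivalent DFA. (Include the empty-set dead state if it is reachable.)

5

Start state of the DFA: {q0}.
{q0} --x--> {q0, q2}  [new]
{q0} --y--> {q0, q2, q3, q4, q5}  [new]
{q0, q2} --x--> {q0, q2, q3}  [new]
{q0, q2} --y--> {q0, q2, q3, q4, q5}  [seen]
{q0, q2, q3, q4, q5} --x--> {q0, q1, q2, q3, q4, q5}  [new]
{q0, q2, q3, q4, q5} --y--> {q0, q1, q2, q3, q4, q5}  [seen]
{q0, q2, q3} --x--> {q0, q2, q3, q4, q5}  [seen]
{q0, q2, q3} --y--> {q0, q1, q2, q3, q4, q5}  [seen]
{q0, q1, q2, q3, q4, q5} --x--> {q0, q1, q2, q3, q4, q5}  [seen]
{q0, q1, q2, q3, q4, q5} --y--> {q0, q1, q2, q3, q4, q5}  [seen]
Reachable DFA states: {q0}, {q0, q2}, {q0, q2, q3, q4, q5}, {q0, q2, q3}, {q0, q1, q2, q3, q4, q5}.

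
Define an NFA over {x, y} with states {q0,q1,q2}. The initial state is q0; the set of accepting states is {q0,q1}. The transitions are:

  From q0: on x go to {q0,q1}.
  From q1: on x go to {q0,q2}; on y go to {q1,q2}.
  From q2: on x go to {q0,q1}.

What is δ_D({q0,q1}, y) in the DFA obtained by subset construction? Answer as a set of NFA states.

{q1,q2}

δ(q0,y) = ∅; δ(q1,y) = {q1,q2}.
Union: {q1,q2}.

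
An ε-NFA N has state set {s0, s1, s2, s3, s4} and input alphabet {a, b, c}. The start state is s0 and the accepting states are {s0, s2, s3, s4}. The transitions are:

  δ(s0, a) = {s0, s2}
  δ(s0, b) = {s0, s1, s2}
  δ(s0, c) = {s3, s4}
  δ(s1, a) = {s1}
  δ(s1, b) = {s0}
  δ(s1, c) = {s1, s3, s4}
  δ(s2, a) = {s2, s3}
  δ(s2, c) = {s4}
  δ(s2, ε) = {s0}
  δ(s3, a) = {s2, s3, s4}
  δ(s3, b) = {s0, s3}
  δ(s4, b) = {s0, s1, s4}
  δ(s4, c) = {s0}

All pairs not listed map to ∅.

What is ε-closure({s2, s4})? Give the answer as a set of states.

Begin with {s2, s4}.
s2 →ε {s0}; add s0.
ε-closure = {s0, s2, s4}.

{s0, s2, s4}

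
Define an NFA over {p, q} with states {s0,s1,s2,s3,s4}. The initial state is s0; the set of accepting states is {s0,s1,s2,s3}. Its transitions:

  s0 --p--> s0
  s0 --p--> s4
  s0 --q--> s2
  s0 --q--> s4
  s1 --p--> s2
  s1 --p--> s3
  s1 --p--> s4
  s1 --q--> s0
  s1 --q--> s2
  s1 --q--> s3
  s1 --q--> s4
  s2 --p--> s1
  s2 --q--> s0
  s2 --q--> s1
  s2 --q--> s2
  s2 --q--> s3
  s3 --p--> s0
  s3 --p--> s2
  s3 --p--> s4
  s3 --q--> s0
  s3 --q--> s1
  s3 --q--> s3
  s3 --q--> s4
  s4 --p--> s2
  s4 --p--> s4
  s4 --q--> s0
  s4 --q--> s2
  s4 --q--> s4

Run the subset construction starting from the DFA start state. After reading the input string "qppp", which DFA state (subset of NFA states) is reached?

Start: {s0}.
δ(s0,q) = {s2,s4}.
Union: {s2,s4}.
After q: {s2,s4}.
δ(s2,p) = {s1}; δ(s4,p) = {s2,s4}.
Union: {s1,s2,s4}.
After p: {s1,s2,s4}.
δ(s1,p) = {s2,s3,s4}; δ(s2,p) = {s1}; δ(s4,p) = {s2,s4}.
Union: {s1,s2,s3,s4}.
After p: {s1,s2,s3,s4}.
δ(s1,p) = {s2,s3,s4}; δ(s2,p) = {s1}; δ(s3,p) = {s0,s2,s4}; δ(s4,p) = {s2,s4}.
Union: {s0,s1,s2,s3,s4}.
After p: {s0,s1,s2,s3,s4}.

{s0,s1,s2,s3,s4}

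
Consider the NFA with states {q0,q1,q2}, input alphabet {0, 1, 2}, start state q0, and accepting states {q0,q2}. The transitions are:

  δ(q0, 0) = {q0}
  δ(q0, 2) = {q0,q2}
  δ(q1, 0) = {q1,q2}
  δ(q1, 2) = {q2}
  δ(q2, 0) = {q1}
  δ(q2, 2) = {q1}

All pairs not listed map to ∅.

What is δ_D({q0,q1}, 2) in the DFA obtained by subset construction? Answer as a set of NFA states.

{q0,q2}

δ(q0,2) = {q0,q2}; δ(q1,2) = {q2}.
Union: {q0,q2}.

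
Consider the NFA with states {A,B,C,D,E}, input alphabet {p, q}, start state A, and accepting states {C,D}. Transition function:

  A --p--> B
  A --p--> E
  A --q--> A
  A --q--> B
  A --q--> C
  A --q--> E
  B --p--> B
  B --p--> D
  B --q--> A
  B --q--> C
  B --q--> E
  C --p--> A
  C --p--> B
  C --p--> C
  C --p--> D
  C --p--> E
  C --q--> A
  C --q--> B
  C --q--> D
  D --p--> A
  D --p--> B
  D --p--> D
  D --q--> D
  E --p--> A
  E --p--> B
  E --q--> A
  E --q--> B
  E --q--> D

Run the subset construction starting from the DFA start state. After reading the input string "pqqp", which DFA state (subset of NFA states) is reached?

{A,B,C,D,E}

Start: {A}.
δ(A,p) = {B,E}.
Union: {B,E}.
After p: {B,E}.
δ(B,q) = {A,C,E}; δ(E,q) = {A,B,D}.
Union: {A,B,C,D,E}.
After q: {A,B,C,D,E}.
δ(A,q) = {A,B,C,E}; δ(B,q) = {A,C,E}; δ(C,q) = {A,B,D}; δ(D,q) = {D}; δ(E,q) = {A,B,D}.
Union: {A,B,C,D,E}.
After q: {A,B,C,D,E}.
δ(A,p) = {B,E}; δ(B,p) = {B,D}; δ(C,p) = {A,B,C,D,E}; δ(D,p) = {A,B,D}; δ(E,p) = {A,B}.
Union: {A,B,C,D,E}.
After p: {A,B,C,D,E}.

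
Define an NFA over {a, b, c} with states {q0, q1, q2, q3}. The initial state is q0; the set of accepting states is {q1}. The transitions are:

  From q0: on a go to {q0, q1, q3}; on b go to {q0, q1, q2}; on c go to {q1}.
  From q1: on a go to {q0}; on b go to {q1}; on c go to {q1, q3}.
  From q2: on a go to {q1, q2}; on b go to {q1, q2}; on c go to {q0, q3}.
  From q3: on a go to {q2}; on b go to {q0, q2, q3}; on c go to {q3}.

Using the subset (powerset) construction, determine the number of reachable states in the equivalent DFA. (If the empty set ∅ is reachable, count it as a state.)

Start state of the DFA: {q0}.
{q0} --a--> {q0, q1, q3}  [new]
{q0} --b--> {q0, q1, q2}  [new]
{q0} --c--> {q1}  [new]
{q0, q1, q3} --a--> {q0, q1, q2, q3}  [new]
{q0, q1, q3} --b--> {q0, q1, q2, q3}  [seen]
{q0, q1, q3} --c--> {q1, q3}  [new]
{q0, q1, q2} --a--> {q0, q1, q2, q3}  [seen]
{q0, q1, q2} --b--> {q0, q1, q2}  [seen]
{q0, q1, q2} --c--> {q0, q1, q3}  [seen]
{q1} --a--> {q0}  [seen]
{q1} --b--> {q1}  [seen]
{q1} --c--> {q1, q3}  [seen]
{q0, q1, q2, q3} --a--> {q0, q1, q2, q3}  [seen]
{q0, q1, q2, q3} --b--> {q0, q1, q2, q3}  [seen]
{q0, q1, q2, q3} --c--> {q0, q1, q3}  [seen]
{q1, q3} --a--> {q0, q2}  [new]
{q1, q3} --b--> {q0, q1, q2, q3}  [seen]
{q1, q3} --c--> {q1, q3}  [seen]
{q0, q2} --a--> {q0, q1, q2, q3}  [seen]
{q0, q2} --b--> {q0, q1, q2}  [seen]
{q0, q2} --c--> {q0, q1, q3}  [seen]
Reachable DFA states: {q0}, {q0, q1, q3}, {q0, q1, q2}, {q1}, {q0, q1, q2, q3}, {q1, q3}, {q0, q2}.

7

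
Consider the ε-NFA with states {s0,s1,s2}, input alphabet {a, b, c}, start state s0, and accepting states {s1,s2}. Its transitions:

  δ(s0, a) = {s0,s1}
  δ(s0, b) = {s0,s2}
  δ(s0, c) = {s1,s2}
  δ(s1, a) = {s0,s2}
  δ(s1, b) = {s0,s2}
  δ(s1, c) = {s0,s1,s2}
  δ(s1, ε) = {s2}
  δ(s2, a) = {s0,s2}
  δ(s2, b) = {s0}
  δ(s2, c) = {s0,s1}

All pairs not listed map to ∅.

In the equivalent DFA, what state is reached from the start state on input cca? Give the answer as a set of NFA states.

{s0,s1,s2}

Start: {s0}.
δ(s0,c) = {s1,s2}.
Union: {s1,s2}.
After c: {s1,s2}.
δ(s1,c) = {s0,s1,s2}; δ(s2,c) = {s0,s1}.
Union: {s0,s1,s2}.
After c: {s0,s1,s2}.
δ(s0,a) = {s0,s1}; δ(s1,a) = {s0,s2}; δ(s2,a) = {s0,s2}.
Union: {s0,s1,s2}.
After a: {s0,s1,s2}.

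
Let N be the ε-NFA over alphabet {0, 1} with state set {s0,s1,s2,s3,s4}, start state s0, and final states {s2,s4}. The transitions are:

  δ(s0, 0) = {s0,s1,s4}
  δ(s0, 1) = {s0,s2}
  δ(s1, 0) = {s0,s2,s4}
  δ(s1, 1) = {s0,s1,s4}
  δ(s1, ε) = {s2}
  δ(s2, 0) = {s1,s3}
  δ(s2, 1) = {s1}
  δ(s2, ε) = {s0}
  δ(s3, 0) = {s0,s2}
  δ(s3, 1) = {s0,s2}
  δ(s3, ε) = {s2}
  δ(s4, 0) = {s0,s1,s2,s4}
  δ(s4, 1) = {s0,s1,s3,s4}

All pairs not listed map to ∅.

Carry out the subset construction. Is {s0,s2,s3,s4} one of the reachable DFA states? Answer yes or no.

no

Start state of the DFA: {s0} (ε-closure of the NFA start).
{s0} --0--> {s0,s1,s2,s4}  [new]
{s0} --1--> {s0,s2}  [new]
{s0,s1,s2,s4} --0--> {s0,s1,s2,s3,s4}  [new]
{s0,s1,s2,s4} --1--> {s0,s1,s2,s3,s4}  [seen]
{s0,s2} --0--> {s0,s1,s2,s3,s4}  [seen]
{s0,s2} --1--> {s0,s1,s2}  [new]
{s0,s1,s2,s3,s4} --0--> {s0,s1,s2,s3,s4}  [seen]
{s0,s1,s2,s3,s4} --1--> {s0,s1,s2,s3,s4}  [seen]
{s0,s1,s2} --0--> {s0,s1,s2,s3,s4}  [seen]
{s0,s1,s2} --1--> {s0,s1,s2,s4}  [seen]
Reachable DFA states: {s0}, {s0,s1,s2,s4}, {s0,s2}, {s0,s1,s2,s3,s4}, {s0,s1,s2}.
{s0,s2,s3,s4} is not among them.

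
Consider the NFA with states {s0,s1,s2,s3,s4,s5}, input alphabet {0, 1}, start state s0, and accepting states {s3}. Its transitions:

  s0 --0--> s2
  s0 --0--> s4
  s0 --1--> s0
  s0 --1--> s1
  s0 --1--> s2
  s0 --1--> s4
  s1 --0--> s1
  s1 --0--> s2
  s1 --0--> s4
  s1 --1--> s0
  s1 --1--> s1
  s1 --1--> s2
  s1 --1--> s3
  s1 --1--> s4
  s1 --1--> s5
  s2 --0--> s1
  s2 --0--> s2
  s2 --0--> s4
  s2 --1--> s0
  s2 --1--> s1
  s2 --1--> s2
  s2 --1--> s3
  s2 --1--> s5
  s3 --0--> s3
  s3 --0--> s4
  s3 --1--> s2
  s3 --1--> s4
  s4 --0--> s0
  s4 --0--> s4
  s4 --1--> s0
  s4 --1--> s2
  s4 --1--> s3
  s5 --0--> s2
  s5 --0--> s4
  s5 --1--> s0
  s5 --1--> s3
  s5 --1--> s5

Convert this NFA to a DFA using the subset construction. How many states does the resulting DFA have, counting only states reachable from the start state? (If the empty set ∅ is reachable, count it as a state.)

Start state of the DFA: {s0}.
{s0} --0--> {s2,s4}  [new]
{s0} --1--> {s0,s1,s2,s4}  [new]
{s2,s4} --0--> {s0,s1,s2,s4}  [seen]
{s2,s4} --1--> {s0,s1,s2,s3,s5}  [new]
{s0,s1,s2,s4} --0--> {s0,s1,s2,s4}  [seen]
{s0,s1,s2,s4} --1--> {s0,s1,s2,s3,s4,s5}  [new]
{s0,s1,s2,s3,s5} --0--> {s1,s2,s3,s4}  [new]
{s0,s1,s2,s3,s5} --1--> {s0,s1,s2,s3,s4,s5}  [seen]
{s0,s1,s2,s3,s4,s5} --0--> {s0,s1,s2,s3,s4}  [new]
{s0,s1,s2,s3,s4,s5} --1--> {s0,s1,s2,s3,s4,s5}  [seen]
{s1,s2,s3,s4} --0--> {s0,s1,s2,s3,s4}  [seen]
{s1,s2,s3,s4} --1--> {s0,s1,s2,s3,s4,s5}  [seen]
{s0,s1,s2,s3,s4} --0--> {s0,s1,s2,s3,s4}  [seen]
{s0,s1,s2,s3,s4} --1--> {s0,s1,s2,s3,s4,s5}  [seen]
Reachable DFA states: {s0}, {s2,s4}, {s0,s1,s2,s4}, {s0,s1,s2,s3,s5}, {s0,s1,s2,s3,s4,s5}, {s1,s2,s3,s4}, {s0,s1,s2,s3,s4}.

7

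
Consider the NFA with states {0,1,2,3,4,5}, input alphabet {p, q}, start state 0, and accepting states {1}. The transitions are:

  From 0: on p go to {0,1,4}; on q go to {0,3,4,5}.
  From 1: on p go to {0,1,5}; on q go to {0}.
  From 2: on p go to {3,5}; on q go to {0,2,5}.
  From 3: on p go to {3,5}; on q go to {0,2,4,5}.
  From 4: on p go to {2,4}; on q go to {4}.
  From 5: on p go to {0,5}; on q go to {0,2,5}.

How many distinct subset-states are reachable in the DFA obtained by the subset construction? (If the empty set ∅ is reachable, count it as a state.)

Start state of the DFA: {0}.
{0} --p--> {0,1,4}  [new]
{0} --q--> {0,3,4,5}  [new]
{0,1,4} --p--> {0,1,2,4,5}  [new]
{0,1,4} --q--> {0,3,4,5}  [seen]
{0,3,4,5} --p--> {0,1,2,3,4,5}  [new]
{0,3,4,5} --q--> {0,2,3,4,5}  [new]
{0,1,2,4,5} --p--> {0,1,2,3,4,5}  [seen]
{0,1,2,4,5} --q--> {0,2,3,4,5}  [seen]
{0,1,2,3,4,5} --p--> {0,1,2,3,4,5}  [seen]
{0,1,2,3,4,5} --q--> {0,2,3,4,5}  [seen]
{0,2,3,4,5} --p--> {0,1,2,3,4,5}  [seen]
{0,2,3,4,5} --q--> {0,2,3,4,5}  [seen]
Reachable DFA states: {0}, {0,1,4}, {0,3,4,5}, {0,1,2,4,5}, {0,1,2,3,4,5}, {0,2,3,4,5}.

6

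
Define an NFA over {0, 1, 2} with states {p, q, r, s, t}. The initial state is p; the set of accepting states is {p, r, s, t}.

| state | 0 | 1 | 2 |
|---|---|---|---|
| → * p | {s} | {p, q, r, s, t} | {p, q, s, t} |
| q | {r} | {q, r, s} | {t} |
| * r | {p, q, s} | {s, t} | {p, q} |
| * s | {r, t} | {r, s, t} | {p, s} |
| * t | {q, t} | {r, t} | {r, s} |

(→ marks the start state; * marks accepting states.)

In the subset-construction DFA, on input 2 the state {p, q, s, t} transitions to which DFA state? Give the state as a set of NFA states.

δ(p,2) = {p, q, s, t}; δ(q,2) = {t}; δ(s,2) = {p, s}; δ(t,2) = {r, s}.
Union: {p, q, r, s, t}.

{p, q, r, s, t}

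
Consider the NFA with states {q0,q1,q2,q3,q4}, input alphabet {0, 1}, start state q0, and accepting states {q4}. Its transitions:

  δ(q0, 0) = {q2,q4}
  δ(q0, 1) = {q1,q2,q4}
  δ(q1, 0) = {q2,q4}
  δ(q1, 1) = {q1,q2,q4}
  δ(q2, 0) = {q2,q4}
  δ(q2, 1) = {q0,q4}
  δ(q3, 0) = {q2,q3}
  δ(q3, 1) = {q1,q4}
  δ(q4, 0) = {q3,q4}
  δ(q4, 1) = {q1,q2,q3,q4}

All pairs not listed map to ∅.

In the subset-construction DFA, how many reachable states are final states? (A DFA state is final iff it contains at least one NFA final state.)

Start state of the DFA: {q0}.
{q0} --0--> {q2,q4}  [new]
{q0} --1--> {q1,q2,q4}  [new]
{q2,q4} --0--> {q2,q3,q4}  [new]
{q2,q4} --1--> {q0,q1,q2,q3,q4}  [new]
{q1,q2,q4} --0--> {q2,q3,q4}  [seen]
{q1,q2,q4} --1--> {q0,q1,q2,q3,q4}  [seen]
{q2,q3,q4} --0--> {q2,q3,q4}  [seen]
{q2,q3,q4} --1--> {q0,q1,q2,q3,q4}  [seen]
{q0,q1,q2,q3,q4} --0--> {q2,q3,q4}  [seen]
{q0,q1,q2,q3,q4} --1--> {q0,q1,q2,q3,q4}  [seen]
Reachable DFA states: {q0}, {q2,q4}, {q1,q2,q4}, {q2,q3,q4}, {q0,q1,q2,q3,q4}.
Accepting DFA states (contain an NFA accepting state): {q2,q4}, {q1,q2,q4}, {q2,q3,q4}, {q0,q1,q2,q3,q4}.

4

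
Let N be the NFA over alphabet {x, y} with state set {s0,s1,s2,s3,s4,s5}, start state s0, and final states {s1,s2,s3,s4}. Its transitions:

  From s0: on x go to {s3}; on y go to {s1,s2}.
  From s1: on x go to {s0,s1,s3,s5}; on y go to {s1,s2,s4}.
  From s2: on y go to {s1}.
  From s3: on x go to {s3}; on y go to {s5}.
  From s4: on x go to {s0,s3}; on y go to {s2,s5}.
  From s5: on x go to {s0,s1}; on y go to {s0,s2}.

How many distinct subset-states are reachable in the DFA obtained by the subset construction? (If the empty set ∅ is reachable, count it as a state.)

Start state of the DFA: {s0}.
{s0} --x--> {s3}  [new]
{s0} --y--> {s1,s2}  [new]
{s3} --x--> {s3}  [seen]
{s3} --y--> {s5}  [new]
{s1,s2} --x--> {s0,s1,s3,s5}  [new]
{s1,s2} --y--> {s1,s2,s4}  [new]
{s5} --x--> {s0,s1}  [new]
{s5} --y--> {s0,s2}  [new]
{s0,s1,s3,s5} --x--> {s0,s1,s3,s5}  [seen]
{s0,s1,s3,s5} --y--> {s0,s1,s2,s4,s5}  [new]
{s1,s2,s4} --x--> {s0,s1,s3,s5}  [seen]
{s1,s2,s4} --y--> {s1,s2,s4,s5}  [new]
{s0,s1} --x--> {s0,s1,s3,s5}  [seen]
{s0,s1} --y--> {s1,s2,s4}  [seen]
{s0,s2} --x--> {s3}  [seen]
{s0,s2} --y--> {s1,s2}  [seen]
{s0,s1,s2,s4,s5} --x--> {s0,s1,s3,s5}  [seen]
{s0,s1,s2,s4,s5} --y--> {s0,s1,s2,s4,s5}  [seen]
{s1,s2,s4,s5} --x--> {s0,s1,s3,s5}  [seen]
{s1,s2,s4,s5} --y--> {s0,s1,s2,s4,s5}  [seen]
Reachable DFA states: {s0}, {s3}, {s1,s2}, {s5}, {s0,s1,s3,s5}, {s1,s2,s4}, {s0,s1}, {s0,s2}, {s0,s1,s2,s4,s5}, {s1,s2,s4,s5}.

10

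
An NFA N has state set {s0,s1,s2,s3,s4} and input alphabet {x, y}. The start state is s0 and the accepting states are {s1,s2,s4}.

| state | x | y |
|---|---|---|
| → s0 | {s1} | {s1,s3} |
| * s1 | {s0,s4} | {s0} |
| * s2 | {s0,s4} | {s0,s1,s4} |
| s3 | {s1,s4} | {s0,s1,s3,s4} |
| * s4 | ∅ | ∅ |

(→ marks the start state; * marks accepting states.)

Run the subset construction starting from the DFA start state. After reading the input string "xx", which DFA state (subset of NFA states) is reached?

{s0,s4}

Start: {s0}.
δ(s0,x) = {s1}.
Union: {s1}.
After x: {s1}.
δ(s1,x) = {s0,s4}.
Union: {s0,s4}.
After x: {s0,s4}.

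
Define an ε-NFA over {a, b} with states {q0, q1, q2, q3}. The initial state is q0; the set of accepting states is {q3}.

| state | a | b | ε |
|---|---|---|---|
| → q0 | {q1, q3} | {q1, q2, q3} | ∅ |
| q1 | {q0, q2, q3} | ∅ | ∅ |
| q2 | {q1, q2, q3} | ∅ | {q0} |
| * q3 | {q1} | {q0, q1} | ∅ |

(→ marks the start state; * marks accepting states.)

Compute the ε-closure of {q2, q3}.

{q0, q2, q3}

Begin with {q2, q3}.
q2 →ε {q0}; add q0.
ε-closure = {q0, q2, q3}.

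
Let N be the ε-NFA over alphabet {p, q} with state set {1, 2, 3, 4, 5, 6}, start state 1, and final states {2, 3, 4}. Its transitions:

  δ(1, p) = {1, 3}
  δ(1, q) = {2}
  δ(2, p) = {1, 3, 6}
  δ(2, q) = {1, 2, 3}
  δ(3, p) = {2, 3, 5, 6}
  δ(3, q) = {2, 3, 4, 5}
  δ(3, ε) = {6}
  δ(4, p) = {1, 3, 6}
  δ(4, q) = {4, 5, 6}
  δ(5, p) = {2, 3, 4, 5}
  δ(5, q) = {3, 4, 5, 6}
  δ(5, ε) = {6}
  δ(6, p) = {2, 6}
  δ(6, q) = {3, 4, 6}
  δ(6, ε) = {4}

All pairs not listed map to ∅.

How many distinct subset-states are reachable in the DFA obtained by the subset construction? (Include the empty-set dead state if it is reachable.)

Start state of the DFA: {1} (ε-closure of the NFA start).
{1} --p--> {1, 3, 4, 6}  [new]
{1} --q--> {2}  [new]
{1, 3, 4, 6} --p--> {1, 2, 3, 4, 5, 6}  [new]
{1, 3, 4, 6} --q--> {2, 3, 4, 5, 6}  [new]
{2} --p--> {1, 3, 4, 6}  [seen]
{2} --q--> {1, 2, 3, 4, 6}  [new]
{1, 2, 3, 4, 5, 6} --p--> {1, 2, 3, 4, 5, 6}  [seen]
{1, 2, 3, 4, 5, 6} --q--> {1, 2, 3, 4, 5, 6}  [seen]
{2, 3, 4, 5, 6} --p--> {1, 2, 3, 4, 5, 6}  [seen]
{2, 3, 4, 5, 6} --q--> {1, 2, 3, 4, 5, 6}  [seen]
{1, 2, 3, 4, 6} --p--> {1, 2, 3, 4, 5, 6}  [seen]
{1, 2, 3, 4, 6} --q--> {1, 2, 3, 4, 5, 6}  [seen]
Reachable DFA states: {1}, {1, 3, 4, 6}, {2}, {1, 2, 3, 4, 5, 6}, {2, 3, 4, 5, 6}, {1, 2, 3, 4, 6}.

6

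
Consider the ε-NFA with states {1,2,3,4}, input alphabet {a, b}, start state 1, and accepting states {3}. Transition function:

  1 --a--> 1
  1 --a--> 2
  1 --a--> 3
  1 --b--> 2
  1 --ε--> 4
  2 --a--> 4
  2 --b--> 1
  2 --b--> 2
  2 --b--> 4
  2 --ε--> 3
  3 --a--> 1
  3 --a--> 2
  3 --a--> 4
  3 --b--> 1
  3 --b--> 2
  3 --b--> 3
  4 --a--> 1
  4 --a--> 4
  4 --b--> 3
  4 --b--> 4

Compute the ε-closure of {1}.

{1,4}

Begin with {1}.
1 →ε {4}; add 4.
ε-closure = {1,4}.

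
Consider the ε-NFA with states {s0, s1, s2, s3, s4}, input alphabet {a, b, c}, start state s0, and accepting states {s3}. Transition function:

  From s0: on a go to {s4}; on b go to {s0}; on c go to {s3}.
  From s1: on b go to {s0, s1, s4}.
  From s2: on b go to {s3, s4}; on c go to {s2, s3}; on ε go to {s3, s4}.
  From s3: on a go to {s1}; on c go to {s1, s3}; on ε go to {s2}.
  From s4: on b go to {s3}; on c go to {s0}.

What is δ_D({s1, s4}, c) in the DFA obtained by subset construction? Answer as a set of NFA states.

{s0}

δ(s1,c) = ∅; δ(s4,c) = {s0}.
Union: {s0}.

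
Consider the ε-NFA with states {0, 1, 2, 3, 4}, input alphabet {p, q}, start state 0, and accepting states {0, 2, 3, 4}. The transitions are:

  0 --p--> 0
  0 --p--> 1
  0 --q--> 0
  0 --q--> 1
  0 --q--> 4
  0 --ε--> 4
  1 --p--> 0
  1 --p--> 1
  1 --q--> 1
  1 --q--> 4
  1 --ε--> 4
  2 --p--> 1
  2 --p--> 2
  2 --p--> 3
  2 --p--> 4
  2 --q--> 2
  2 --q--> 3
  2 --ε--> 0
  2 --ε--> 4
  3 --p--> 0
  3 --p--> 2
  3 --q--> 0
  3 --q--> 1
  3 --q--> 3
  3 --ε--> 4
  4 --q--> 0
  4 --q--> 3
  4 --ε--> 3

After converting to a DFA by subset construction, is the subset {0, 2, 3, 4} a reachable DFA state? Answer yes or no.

Start state of the DFA: {0, 3, 4} (ε-closure of the NFA start).
{0, 3, 4} --p--> {0, 1, 2, 3, 4}  [new]
{0, 3, 4} --q--> {0, 1, 3, 4}  [new]
{0, 1, 2, 3, 4} --p--> {0, 1, 2, 3, 4}  [seen]
{0, 1, 2, 3, 4} --q--> {0, 1, 2, 3, 4}  [seen]
{0, 1, 3, 4} --p--> {0, 1, 2, 3, 4}  [seen]
{0, 1, 3, 4} --q--> {0, 1, 3, 4}  [seen]
Reachable DFA states: {0, 3, 4}, {0, 1, 2, 3, 4}, {0, 1, 3, 4}.
{0, 2, 3, 4} is not among them.

no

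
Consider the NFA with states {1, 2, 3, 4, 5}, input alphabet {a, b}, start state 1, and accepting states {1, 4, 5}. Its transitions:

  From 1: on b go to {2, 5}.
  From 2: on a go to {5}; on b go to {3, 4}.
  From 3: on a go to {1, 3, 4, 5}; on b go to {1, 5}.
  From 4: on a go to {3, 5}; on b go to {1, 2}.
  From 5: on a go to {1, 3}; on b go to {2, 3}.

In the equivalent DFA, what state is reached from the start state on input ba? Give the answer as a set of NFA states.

{1, 3, 5}

Start: {1}.
δ(1,b) = {2, 5}.
Union: {2, 5}.
After b: {2, 5}.
δ(2,a) = {5}; δ(5,a) = {1, 3}.
Union: {1, 3, 5}.
After a: {1, 3, 5}.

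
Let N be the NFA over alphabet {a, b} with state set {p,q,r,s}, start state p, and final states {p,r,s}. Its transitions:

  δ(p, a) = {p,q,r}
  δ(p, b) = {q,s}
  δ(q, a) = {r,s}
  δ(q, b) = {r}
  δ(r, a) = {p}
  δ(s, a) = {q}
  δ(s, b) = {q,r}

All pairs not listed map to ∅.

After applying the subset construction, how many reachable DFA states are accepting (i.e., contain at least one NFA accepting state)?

Start state of the DFA: {p}.
{p} --a--> {p,q,r}  [new]
{p} --b--> {q,s}  [new]
{p,q,r} --a--> {p,q,r,s}  [new]
{p,q,r} --b--> {q,r,s}  [new]
{q,s} --a--> {q,r,s}  [seen]
{q,s} --b--> {q,r}  [new]
{p,q,r,s} --a--> {p,q,r,s}  [seen]
{p,q,r,s} --b--> {q,r,s}  [seen]
{q,r,s} --a--> {p,q,r,s}  [seen]
{q,r,s} --b--> {q,r}  [seen]
{q,r} --a--> {p,r,s}  [new]
{q,r} --b--> {r}  [new]
{p,r,s} --a--> {p,q,r}  [seen]
{p,r,s} --b--> {q,r,s}  [seen]
{r} --a--> {p}  [seen]
{r} --b--> ∅  [new]
∅ --a--> ∅  [seen]
∅ --b--> ∅  [seen]
Reachable DFA states: {p}, {p,q,r}, {q,s}, {p,q,r,s}, {q,r,s}, {q,r}, {p,r,s}, {r}, ∅.
Accepting DFA states (contain an NFA accepting state): {p}, {p,q,r}, {q,s}, {p,q,r,s}, {q,r,s}, {q,r}, {p,r,s}, {r}.

8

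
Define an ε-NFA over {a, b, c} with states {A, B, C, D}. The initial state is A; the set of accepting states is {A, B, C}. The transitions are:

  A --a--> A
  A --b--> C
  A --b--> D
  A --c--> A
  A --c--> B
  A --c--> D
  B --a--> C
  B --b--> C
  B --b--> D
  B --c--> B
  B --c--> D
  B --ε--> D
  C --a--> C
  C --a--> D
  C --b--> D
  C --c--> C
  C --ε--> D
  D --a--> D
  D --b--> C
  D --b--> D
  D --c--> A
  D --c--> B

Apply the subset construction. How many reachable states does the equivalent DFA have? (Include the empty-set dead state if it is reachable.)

Start state of the DFA: {A} (ε-closure of the NFA start).
{A} --a--> {A}  [seen]
{A} --b--> {C, D}  [new]
{A} --c--> {A, B, D}  [new]
{C, D} --a--> {C, D}  [seen]
{C, D} --b--> {C, D}  [seen]
{C, D} --c--> {A, B, C, D}  [new]
{A, B, D} --a--> {A, C, D}  [new]
{A, B, D} --b--> {C, D}  [seen]
{A, B, D} --c--> {A, B, D}  [seen]
{A, B, C, D} --a--> {A, C, D}  [seen]
{A, B, C, D} --b--> {C, D}  [seen]
{A, B, C, D} --c--> {A, B, C, D}  [seen]
{A, C, D} --a--> {A, C, D}  [seen]
{A, C, D} --b--> {C, D}  [seen]
{A, C, D} --c--> {A, B, C, D}  [seen]
Reachable DFA states: {A}, {C, D}, {A, B, D}, {A, B, C, D}, {A, C, D}.

5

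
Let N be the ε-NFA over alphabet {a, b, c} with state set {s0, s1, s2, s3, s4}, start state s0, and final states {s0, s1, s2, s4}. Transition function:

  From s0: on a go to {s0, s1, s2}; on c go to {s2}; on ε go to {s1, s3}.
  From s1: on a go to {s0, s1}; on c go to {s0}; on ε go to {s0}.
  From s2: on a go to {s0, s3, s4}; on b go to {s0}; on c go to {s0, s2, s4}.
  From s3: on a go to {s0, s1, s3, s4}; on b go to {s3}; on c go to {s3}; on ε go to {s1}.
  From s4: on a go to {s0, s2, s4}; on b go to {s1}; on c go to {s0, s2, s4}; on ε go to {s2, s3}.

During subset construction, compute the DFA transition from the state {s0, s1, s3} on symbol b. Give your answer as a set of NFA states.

{s0, s1, s3}

δ(s0,b) = ∅; δ(s1,b) = ∅; δ(s3,b) = {s3}.
Union: {s3}.
ε-closure gives {s0, s1, s3}.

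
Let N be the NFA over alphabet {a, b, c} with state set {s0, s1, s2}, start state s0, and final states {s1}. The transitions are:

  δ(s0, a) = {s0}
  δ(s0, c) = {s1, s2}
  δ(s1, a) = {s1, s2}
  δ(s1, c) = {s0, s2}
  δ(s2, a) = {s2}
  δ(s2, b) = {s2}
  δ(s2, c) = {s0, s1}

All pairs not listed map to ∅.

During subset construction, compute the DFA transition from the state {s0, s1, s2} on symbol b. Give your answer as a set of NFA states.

{s2}

δ(s0,b) = ∅; δ(s1,b) = ∅; δ(s2,b) = {s2}.
Union: {s2}.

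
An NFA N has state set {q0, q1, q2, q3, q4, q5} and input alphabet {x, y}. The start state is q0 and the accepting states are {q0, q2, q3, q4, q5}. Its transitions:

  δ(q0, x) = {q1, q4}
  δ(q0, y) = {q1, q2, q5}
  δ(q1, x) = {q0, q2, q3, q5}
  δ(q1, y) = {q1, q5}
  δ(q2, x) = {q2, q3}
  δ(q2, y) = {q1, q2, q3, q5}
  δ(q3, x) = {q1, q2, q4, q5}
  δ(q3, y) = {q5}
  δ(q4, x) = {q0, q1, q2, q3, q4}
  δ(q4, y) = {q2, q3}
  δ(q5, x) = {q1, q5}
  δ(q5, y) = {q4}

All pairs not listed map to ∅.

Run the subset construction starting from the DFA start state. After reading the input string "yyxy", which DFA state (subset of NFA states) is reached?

Start: {q0}.
δ(q0,y) = {q1, q2, q5}.
Union: {q1, q2, q5}.
After y: {q1, q2, q5}.
δ(q1,y) = {q1, q5}; δ(q2,y) = {q1, q2, q3, q5}; δ(q5,y) = {q4}.
Union: {q1, q2, q3, q4, q5}.
After y: {q1, q2, q3, q4, q5}.
δ(q1,x) = {q0, q2, q3, q5}; δ(q2,x) = {q2, q3}; δ(q3,x) = {q1, q2, q4, q5}; δ(q4,x) = {q0, q1, q2, q3, q4}; δ(q5,x) = {q1, q5}.
Union: {q0, q1, q2, q3, q4, q5}.
After x: {q0, q1, q2, q3, q4, q5}.
δ(q0,y) = {q1, q2, q5}; δ(q1,y) = {q1, q5}; δ(q2,y) = {q1, q2, q3, q5}; δ(q3,y) = {q5}; δ(q4,y) = {q2, q3}; δ(q5,y) = {q4}.
Union: {q1, q2, q3, q4, q5}.
After y: {q1, q2, q3, q4, q5}.

{q1, q2, q3, q4, q5}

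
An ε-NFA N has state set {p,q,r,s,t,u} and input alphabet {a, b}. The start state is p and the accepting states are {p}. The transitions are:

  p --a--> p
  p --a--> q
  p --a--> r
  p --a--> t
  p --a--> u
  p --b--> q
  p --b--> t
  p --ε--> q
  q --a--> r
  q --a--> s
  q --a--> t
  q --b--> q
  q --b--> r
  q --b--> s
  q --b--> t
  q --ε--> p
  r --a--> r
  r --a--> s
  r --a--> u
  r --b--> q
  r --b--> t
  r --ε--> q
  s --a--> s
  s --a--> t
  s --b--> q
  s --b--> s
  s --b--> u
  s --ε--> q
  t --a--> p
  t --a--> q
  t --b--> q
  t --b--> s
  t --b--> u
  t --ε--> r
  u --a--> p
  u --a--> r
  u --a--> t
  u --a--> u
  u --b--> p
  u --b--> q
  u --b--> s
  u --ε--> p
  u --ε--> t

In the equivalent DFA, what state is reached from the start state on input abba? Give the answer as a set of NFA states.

Start: {p,q}.
δ(p,a) = {p,q,r,t,u}; δ(q,a) = {r,s,t}.
Union: {p,q,r,s,t,u}.
After a: {p,q,r,s,t,u}.
δ(p,b) = {q,t}; δ(q,b) = {q,r,s,t}; δ(r,b) = {q,t}; δ(s,b) = {q,s,u}; δ(t,b) = {q,s,u}; δ(u,b) = {p,q,s}.
Union: {p,q,r,s,t,u}.
After b: {p,q,r,s,t,u}.
δ(p,b) = {q,t}; δ(q,b) = {q,r,s,t}; δ(r,b) = {q,t}; δ(s,b) = {q,s,u}; δ(t,b) = {q,s,u}; δ(u,b) = {p,q,s}.
Union: {p,q,r,s,t,u}.
After b: {p,q,r,s,t,u}.
δ(p,a) = {p,q,r,t,u}; δ(q,a) = {r,s,t}; δ(r,a) = {r,s,u}; δ(s,a) = {s,t}; δ(t,a) = {p,q}; δ(u,a) = {p,r,t,u}.
Union: {p,q,r,s,t,u}.
After a: {p,q,r,s,t,u}.

{p,q,r,s,t,u}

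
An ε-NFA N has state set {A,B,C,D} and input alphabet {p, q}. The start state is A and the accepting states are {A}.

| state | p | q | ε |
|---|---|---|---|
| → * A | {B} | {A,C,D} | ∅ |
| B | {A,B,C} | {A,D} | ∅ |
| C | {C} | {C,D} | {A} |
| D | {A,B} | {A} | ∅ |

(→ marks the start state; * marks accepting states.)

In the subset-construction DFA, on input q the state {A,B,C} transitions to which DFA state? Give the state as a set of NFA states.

{A,C,D}

δ(A,q) = {A,C,D}; δ(B,q) = {A,D}; δ(C,q) = {C,D}.
Union: {A,C,D}.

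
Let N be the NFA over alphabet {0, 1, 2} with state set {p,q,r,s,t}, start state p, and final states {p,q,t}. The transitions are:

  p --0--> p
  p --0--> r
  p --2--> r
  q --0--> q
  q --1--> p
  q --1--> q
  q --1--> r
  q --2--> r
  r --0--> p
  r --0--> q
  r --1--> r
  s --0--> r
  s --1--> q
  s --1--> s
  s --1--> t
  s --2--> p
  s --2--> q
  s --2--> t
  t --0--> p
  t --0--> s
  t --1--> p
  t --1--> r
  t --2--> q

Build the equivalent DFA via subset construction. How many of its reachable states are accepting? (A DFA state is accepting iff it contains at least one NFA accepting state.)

4

Start state of the DFA: {p}.
{p} --0--> {p,r}  [new]
{p} --1--> ∅  [new]
{p} --2--> {r}  [new]
{p,r} --0--> {p,q,r}  [new]
{p,r} --1--> {r}  [seen]
{p,r} --2--> {r}  [seen]
∅ --0--> ∅  [seen]
∅ --1--> ∅  [seen]
∅ --2--> ∅  [seen]
{r} --0--> {p,q}  [new]
{r} --1--> {r}  [seen]
{r} --2--> ∅  [seen]
{p,q,r} --0--> {p,q,r}  [seen]
{p,q,r} --1--> {p,q,r}  [seen]
{p,q,r} --2--> {r}  [seen]
{p,q} --0--> {p,q,r}  [seen]
{p,q} --1--> {p,q,r}  [seen]
{p,q} --2--> {r}  [seen]
Reachable DFA states: {p}, {p,r}, ∅, {r}, {p,q,r}, {p,q}.
Accepting DFA states (contain an NFA accepting state): {p}, {p,r}, {p,q,r}, {p,q}.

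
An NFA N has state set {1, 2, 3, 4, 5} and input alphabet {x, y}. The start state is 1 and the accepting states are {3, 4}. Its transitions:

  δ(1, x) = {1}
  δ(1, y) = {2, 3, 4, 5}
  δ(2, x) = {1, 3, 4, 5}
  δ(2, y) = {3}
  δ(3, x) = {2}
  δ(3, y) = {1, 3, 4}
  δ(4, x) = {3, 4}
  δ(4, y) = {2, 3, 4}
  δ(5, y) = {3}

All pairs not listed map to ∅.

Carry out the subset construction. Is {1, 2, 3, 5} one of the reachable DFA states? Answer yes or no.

Start state of the DFA: {1}.
{1} --x--> {1}  [seen]
{1} --y--> {2, 3, 4, 5}  [new]
{2, 3, 4, 5} --x--> {1, 2, 3, 4, 5}  [new]
{2, 3, 4, 5} --y--> {1, 2, 3, 4}  [new]
{1, 2, 3, 4, 5} --x--> {1, 2, 3, 4, 5}  [seen]
{1, 2, 3, 4, 5} --y--> {1, 2, 3, 4, 5}  [seen]
{1, 2, 3, 4} --x--> {1, 2, 3, 4, 5}  [seen]
{1, 2, 3, 4} --y--> {1, 2, 3, 4, 5}  [seen]
Reachable DFA states: {1}, {2, 3, 4, 5}, {1, 2, 3, 4, 5}, {1, 2, 3, 4}.
{1, 2, 3, 5} is not among them.

no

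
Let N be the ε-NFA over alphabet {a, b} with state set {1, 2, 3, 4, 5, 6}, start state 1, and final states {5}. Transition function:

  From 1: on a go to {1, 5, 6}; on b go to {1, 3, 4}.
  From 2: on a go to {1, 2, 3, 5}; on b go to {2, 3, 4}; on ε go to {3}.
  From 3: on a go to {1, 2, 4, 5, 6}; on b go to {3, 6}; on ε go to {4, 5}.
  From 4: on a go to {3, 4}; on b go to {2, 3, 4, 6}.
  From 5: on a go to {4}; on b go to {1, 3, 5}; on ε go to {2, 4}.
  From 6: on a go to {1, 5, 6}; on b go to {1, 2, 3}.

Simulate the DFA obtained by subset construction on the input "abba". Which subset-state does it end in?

Start: {1}.
δ(1,a) = {1, 5, 6}.
Union: {1, 5, 6}.
ε-closure gives {1, 2, 3, 4, 5, 6}.
After a: {1, 2, 3, 4, 5, 6}.
δ(1,b) = {1, 3, 4}; δ(2,b) = {2, 3, 4}; δ(3,b) = {3, 6}; δ(4,b) = {2, 3, 4, 6}; δ(5,b) = {1, 3, 5}; δ(6,b) = {1, 2, 3}.
Union: {1, 2, 3, 4, 5, 6}.
After b: {1, 2, 3, 4, 5, 6}.
δ(1,b) = {1, 3, 4}; δ(2,b) = {2, 3, 4}; δ(3,b) = {3, 6}; δ(4,b) = {2, 3, 4, 6}; δ(5,b) = {1, 3, 5}; δ(6,b) = {1, 2, 3}.
Union: {1, 2, 3, 4, 5, 6}.
After b: {1, 2, 3, 4, 5, 6}.
δ(1,a) = {1, 5, 6}; δ(2,a) = {1, 2, 3, 5}; δ(3,a) = {1, 2, 4, 5, 6}; δ(4,a) = {3, 4}; δ(5,a) = {4}; δ(6,a) = {1, 5, 6}.
Union: {1, 2, 3, 4, 5, 6}.
After a: {1, 2, 3, 4, 5, 6}.

{1, 2, 3, 4, 5, 6}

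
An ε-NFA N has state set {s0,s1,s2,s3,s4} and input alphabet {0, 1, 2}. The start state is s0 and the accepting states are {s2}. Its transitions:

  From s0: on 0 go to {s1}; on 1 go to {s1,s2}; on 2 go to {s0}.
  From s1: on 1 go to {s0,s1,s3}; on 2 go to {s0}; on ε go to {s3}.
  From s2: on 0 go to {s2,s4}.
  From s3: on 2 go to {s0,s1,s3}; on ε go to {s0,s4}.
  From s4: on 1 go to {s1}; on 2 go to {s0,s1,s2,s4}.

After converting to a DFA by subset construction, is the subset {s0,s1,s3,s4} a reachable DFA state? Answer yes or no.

yes

Start state of the DFA: {s0} (ε-closure of the NFA start).
{s0} --0--> {s0,s1,s3,s4}  [new]
{s0} --1--> {s0,s1,s2,s3,s4}  [new]
{s0} --2--> {s0}  [seen]
{s0,s1,s3,s4} --0--> {s0,s1,s3,s4}  [seen]
{s0,s1,s3,s4} --1--> {s0,s1,s2,s3,s4}  [seen]
{s0,s1,s3,s4} --2--> {s0,s1,s2,s3,s4}  [seen]
{s0,s1,s2,s3,s4} --0--> {s0,s1,s2,s3,s4}  [seen]
{s0,s1,s2,s3,s4} --1--> {s0,s1,s2,s3,s4}  [seen]
{s0,s1,s2,s3,s4} --2--> {s0,s1,s2,s3,s4}  [seen]
Reachable DFA states: {s0}, {s0,s1,s3,s4}, {s0,s1,s2,s3,s4}.
{s0,s1,s3,s4} is among them.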